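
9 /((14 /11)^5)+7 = 5214227 /537824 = 9.70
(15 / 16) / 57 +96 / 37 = 29369 / 11248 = 2.61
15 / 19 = 0.79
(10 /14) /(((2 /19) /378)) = 2565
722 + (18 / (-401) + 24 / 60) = 1448322 / 2005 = 722.36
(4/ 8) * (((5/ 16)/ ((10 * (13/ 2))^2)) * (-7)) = -7/ 27040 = -0.00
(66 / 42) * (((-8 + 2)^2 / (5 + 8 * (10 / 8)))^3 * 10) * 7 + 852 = 59316 / 25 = 2372.64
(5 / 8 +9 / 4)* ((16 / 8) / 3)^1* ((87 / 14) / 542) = 667 / 30352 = 0.02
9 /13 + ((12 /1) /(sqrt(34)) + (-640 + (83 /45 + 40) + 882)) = 6 * sqrt(34) /17 + 166454 /585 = 286.59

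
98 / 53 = 1.85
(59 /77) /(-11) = -59 /847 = -0.07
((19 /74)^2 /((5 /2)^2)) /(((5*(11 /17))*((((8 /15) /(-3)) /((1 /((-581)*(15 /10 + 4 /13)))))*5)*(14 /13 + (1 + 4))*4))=9334377 /64972145854000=0.00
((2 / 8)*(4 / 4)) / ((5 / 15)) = 3 / 4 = 0.75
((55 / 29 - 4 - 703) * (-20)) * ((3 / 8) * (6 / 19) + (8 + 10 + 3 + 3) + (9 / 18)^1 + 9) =261223200 / 551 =474089.29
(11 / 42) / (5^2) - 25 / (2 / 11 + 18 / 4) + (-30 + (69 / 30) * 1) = -33.03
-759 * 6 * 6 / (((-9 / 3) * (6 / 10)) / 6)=91080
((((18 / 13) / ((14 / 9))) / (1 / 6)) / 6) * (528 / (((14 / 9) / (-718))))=-138183408 / 637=-216928.43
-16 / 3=-5.33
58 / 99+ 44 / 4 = 1147 / 99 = 11.59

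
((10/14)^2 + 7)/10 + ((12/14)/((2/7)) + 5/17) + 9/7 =22203/4165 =5.33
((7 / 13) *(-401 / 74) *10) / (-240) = 2807 / 23088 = 0.12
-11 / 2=-5.50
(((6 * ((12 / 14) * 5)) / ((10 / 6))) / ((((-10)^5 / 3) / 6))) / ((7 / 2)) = -243 / 306250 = -0.00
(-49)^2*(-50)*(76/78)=-4561900/39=-116971.79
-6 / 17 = -0.35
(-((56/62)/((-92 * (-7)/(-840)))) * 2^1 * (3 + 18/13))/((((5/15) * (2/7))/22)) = 2386.51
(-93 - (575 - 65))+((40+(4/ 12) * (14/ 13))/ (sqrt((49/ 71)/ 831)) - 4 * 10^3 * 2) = -8603+1574 * sqrt(59001)/ 273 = -7202.54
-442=-442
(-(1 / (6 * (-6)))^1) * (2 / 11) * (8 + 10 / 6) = 29 / 594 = 0.05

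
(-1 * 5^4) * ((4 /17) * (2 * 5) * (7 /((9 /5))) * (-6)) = 1750000 /51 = 34313.73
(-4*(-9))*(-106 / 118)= -1908 / 59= -32.34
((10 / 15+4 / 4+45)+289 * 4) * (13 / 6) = 23452 / 9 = 2605.78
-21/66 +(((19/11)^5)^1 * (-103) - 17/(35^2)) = -624974604959/394574950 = -1583.92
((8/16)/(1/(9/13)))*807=7263/26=279.35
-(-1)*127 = 127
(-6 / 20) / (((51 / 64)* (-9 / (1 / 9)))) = 32 / 6885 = 0.00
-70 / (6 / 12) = -140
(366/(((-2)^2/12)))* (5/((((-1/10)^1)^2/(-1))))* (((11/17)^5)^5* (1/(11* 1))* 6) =-5.62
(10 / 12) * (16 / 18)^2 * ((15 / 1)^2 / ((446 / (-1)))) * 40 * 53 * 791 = -3353840000 / 6021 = -557023.75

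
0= 0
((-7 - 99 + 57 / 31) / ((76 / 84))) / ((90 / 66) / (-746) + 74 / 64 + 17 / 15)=-133545756960 / 2653796633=-50.32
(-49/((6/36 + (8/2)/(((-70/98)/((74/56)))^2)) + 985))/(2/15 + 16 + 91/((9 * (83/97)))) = -54904500/31282093201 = -0.00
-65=-65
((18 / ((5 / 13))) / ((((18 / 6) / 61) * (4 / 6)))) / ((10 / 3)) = 21411 / 50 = 428.22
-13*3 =-39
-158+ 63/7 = -149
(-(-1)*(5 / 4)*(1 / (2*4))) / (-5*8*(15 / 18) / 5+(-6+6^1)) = -3 / 128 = -0.02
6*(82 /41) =12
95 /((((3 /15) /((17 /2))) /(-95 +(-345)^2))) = 480179875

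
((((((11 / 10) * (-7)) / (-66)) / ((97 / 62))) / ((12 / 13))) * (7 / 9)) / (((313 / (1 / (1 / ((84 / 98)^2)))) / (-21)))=-2821 / 910830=-0.00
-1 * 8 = -8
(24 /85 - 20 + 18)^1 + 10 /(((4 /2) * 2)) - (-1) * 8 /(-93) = 11009 /15810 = 0.70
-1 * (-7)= 7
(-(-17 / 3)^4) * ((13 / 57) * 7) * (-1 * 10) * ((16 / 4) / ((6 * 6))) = 76004110 / 41553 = 1829.09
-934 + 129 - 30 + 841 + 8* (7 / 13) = 134 / 13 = 10.31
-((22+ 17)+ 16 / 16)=-40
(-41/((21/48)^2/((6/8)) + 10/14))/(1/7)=-385728/1303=-296.03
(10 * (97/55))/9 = 194/99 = 1.96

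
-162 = -162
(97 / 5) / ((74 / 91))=8827 / 370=23.86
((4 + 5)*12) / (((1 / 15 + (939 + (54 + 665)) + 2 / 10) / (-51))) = -41310 / 12437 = -3.32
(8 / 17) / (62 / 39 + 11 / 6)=208 / 1513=0.14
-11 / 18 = -0.61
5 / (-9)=-5 / 9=-0.56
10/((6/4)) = 20/3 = 6.67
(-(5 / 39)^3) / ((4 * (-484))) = 125 / 114841584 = 0.00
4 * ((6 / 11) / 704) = 3 / 968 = 0.00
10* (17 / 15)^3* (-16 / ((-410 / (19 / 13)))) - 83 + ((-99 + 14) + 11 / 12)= -1196273917 / 7195500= -166.25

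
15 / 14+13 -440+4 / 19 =-113241 / 266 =-425.72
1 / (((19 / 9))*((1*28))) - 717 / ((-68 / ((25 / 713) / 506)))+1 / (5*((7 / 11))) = 0.33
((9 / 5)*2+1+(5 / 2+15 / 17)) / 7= 1357 / 1190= 1.14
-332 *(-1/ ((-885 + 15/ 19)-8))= -1577/ 4238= -0.37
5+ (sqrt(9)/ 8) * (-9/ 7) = 253/ 56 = 4.52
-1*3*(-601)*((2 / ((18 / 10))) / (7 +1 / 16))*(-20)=-1923200 / 339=-5673.16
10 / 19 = 0.53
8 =8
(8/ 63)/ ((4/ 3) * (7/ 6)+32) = 4/ 1057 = 0.00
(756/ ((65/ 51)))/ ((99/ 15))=12852/ 143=89.87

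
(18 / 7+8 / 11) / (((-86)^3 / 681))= -86487 / 24488156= -0.00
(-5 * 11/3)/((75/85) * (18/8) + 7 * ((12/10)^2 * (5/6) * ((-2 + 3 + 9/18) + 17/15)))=-93500/122937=-0.76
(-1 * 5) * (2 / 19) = -10 / 19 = -0.53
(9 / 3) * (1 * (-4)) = -12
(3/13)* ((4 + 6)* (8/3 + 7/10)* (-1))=-101/13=-7.77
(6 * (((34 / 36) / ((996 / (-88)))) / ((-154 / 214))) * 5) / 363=18190 / 1898127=0.01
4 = 4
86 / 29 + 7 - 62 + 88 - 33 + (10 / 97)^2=812074 / 272861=2.98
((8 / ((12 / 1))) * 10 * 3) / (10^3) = 1 / 50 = 0.02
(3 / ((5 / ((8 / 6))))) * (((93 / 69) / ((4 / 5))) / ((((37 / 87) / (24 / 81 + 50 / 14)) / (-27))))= -1971507 / 5957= -330.96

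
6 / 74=3 / 37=0.08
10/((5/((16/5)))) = 32/5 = 6.40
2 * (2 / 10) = 2 / 5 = 0.40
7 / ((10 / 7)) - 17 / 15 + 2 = 173 / 30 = 5.77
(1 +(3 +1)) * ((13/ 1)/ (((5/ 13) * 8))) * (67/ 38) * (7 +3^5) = 1415375/ 152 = 9311.68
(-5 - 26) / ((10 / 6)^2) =-279 / 25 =-11.16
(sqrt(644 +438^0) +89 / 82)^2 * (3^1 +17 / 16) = 5785 * sqrt(645) / 656 +282418565 / 107584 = 2849.06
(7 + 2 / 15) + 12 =287 / 15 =19.13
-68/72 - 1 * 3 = -71/18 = -3.94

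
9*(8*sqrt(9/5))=216*sqrt(5)/5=96.60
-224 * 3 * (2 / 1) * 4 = -5376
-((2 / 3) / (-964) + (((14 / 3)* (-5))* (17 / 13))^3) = 812246657773 / 28591758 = 28408.42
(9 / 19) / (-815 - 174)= -9 / 18791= -0.00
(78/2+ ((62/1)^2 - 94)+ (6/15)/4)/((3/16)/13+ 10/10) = 3940664/1055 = 3735.23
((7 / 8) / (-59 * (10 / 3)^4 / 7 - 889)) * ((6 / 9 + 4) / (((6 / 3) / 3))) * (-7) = 194481 / 8752504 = 0.02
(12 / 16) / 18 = 1 / 24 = 0.04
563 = 563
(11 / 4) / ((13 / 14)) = 77 / 26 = 2.96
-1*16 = -16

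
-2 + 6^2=34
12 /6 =2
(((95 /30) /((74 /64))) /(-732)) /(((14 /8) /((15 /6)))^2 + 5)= -7600 /11151837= -0.00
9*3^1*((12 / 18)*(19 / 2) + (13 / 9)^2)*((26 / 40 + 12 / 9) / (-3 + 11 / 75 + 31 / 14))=-129115 / 183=-705.55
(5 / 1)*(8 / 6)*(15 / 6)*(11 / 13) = 550 / 39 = 14.10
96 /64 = 3 /2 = 1.50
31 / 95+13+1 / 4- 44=-11561 / 380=-30.42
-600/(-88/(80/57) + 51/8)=8000/751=10.65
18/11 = 1.64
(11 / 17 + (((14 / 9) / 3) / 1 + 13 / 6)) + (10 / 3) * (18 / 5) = 14075 / 918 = 15.33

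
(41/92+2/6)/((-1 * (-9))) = 215/2484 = 0.09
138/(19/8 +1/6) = 54.30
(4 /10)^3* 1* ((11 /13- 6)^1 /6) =-0.05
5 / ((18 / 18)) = 5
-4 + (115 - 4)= 107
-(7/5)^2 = -49/25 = -1.96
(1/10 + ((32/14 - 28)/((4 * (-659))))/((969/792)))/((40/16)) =1608799/37249975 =0.04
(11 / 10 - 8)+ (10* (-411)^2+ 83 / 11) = 185813171 / 110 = 1689210.65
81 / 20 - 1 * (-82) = 1721 / 20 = 86.05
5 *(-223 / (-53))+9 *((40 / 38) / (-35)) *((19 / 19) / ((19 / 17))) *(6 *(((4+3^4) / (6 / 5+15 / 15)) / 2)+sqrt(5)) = -10362245 / 1473241 - 612 *sqrt(5) / 2527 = -7.58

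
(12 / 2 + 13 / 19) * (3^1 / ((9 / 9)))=381 / 19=20.05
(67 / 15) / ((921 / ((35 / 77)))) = 67 / 30393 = 0.00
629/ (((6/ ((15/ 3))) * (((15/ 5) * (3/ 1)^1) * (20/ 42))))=4403/ 36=122.31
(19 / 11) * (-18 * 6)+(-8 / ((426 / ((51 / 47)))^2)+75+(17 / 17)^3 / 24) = -327797897245 / 2939790216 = -111.50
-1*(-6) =6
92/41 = 2.24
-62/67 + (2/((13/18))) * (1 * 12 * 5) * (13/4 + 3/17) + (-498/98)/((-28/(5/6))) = 23100301977/40630408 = 568.55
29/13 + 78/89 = 3595/1157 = 3.11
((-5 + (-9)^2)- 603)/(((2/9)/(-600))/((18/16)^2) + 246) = -28813725/13450034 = -2.14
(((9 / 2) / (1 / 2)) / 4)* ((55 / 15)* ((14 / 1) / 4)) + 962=7927 / 8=990.88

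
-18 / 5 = -3.60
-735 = -735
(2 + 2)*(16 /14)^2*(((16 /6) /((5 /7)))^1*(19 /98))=19456 /5145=3.78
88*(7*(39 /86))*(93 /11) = 101556 /43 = 2361.77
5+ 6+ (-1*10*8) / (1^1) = -69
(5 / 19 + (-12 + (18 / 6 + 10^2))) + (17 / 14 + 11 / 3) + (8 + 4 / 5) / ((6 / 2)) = 131773 / 1330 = 99.08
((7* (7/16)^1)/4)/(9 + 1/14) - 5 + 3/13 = -247509/52832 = -4.68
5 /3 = 1.67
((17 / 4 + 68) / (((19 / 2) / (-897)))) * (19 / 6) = -21602.75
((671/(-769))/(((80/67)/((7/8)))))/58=-314699/28545280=-0.01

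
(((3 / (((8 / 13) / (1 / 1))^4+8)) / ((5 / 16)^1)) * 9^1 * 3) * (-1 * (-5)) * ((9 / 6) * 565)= 1307094165 / 9691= 134877.12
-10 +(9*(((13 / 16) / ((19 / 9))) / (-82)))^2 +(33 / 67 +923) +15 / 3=38240727908379 / 41634147328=918.49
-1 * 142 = -142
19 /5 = 3.80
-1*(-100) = 100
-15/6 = -5/2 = -2.50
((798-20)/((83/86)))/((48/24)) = 33454/83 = 403.06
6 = 6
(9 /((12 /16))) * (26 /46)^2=2028 /529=3.83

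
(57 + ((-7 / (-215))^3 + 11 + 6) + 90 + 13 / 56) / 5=32.85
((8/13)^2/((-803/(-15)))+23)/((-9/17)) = -53077757/1221363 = -43.46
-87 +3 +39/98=-8193/98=-83.60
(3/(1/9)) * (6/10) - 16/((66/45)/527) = -315309/55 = -5732.89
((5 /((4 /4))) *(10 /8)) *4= 25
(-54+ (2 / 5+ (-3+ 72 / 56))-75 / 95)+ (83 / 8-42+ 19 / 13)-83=-11706521 / 69160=-169.27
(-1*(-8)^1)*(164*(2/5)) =524.80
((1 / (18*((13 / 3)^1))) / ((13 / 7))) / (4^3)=7 / 64896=0.00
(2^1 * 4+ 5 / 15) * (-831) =-6925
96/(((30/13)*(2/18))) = 374.40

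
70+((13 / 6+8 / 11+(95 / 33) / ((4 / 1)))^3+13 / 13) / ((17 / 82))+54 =258083319 / 724064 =356.44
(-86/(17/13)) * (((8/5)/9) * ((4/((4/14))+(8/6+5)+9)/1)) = -342.95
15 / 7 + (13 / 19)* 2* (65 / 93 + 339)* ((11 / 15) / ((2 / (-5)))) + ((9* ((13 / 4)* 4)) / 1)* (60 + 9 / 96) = 7339330573 / 1187424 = 6180.88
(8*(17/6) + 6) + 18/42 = 611/21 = 29.10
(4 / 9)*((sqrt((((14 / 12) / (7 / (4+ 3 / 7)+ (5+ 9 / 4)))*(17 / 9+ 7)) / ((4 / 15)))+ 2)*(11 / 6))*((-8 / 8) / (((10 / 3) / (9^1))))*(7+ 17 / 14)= -74.07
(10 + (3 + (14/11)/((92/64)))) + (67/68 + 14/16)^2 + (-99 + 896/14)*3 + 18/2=-368060123/4679488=-78.65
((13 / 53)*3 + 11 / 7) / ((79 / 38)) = 32528 / 29309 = 1.11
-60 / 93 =-20 / 31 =-0.65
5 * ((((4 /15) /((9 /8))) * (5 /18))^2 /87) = 1280 /5137263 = 0.00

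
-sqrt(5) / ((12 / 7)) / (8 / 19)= -133 * sqrt(5) / 96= -3.10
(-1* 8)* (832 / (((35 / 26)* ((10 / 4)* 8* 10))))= -21632 / 875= -24.72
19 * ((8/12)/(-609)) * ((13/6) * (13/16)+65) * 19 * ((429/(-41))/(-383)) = -11408683/15828624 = -0.72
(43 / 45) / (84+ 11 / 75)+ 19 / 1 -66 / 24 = 1231505 / 75732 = 16.26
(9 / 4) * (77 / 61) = 693 / 244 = 2.84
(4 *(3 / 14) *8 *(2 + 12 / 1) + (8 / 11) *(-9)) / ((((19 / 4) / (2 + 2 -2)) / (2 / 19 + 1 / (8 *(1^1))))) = 34440 / 3971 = 8.67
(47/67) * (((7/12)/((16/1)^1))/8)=329/102912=0.00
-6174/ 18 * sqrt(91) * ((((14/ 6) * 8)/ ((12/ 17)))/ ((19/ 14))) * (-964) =1101732464 * sqrt(91)/ 171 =61461157.13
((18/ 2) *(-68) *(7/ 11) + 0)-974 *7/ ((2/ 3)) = -116781/ 11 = -10616.45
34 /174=17 /87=0.20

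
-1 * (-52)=52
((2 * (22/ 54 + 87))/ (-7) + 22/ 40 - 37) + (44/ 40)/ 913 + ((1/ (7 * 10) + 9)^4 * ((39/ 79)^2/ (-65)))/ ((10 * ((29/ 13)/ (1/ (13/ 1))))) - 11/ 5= -63.71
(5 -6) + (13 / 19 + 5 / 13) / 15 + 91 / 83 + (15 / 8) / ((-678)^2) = 21065072141 / 125653089120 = 0.17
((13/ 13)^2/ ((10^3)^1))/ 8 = 1/ 8000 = 0.00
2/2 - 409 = -408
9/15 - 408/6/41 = -1.06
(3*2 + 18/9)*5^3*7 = 7000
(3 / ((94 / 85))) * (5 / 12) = 425 / 376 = 1.13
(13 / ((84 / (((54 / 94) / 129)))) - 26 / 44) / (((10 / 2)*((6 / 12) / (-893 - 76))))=356003817 / 1556170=228.77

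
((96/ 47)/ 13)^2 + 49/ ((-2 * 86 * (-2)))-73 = -9353373919/ 128422424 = -72.83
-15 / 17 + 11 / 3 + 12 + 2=856 / 51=16.78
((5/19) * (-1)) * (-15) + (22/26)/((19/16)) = 1151/247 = 4.66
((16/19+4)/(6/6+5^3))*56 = 368/171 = 2.15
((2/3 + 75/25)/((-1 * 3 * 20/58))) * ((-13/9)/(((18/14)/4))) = 58058/3645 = 15.93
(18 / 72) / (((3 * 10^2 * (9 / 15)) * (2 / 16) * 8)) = 1 / 720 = 0.00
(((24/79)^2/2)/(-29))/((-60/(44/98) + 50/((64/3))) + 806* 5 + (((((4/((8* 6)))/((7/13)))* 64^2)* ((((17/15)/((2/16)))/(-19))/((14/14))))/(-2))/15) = -9101030400/22355925691674523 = -0.00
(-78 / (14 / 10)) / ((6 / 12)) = -780 / 7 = -111.43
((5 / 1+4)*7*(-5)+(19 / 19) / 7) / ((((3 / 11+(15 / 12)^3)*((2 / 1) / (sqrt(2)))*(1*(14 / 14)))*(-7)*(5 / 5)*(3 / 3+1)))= 387904*sqrt(2) / 76783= 7.14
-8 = -8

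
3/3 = 1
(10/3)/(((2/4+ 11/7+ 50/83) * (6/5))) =29050/27963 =1.04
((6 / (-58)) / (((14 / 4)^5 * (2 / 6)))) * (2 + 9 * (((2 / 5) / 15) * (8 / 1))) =-576 / 248675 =-0.00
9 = 9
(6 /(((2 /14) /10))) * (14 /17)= 345.88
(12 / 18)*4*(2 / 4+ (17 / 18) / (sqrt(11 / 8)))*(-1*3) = -136*sqrt(22) / 99 - 4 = -10.44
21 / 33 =7 / 11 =0.64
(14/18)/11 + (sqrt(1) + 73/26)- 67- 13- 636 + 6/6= -1830427/2574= -711.12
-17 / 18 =-0.94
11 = 11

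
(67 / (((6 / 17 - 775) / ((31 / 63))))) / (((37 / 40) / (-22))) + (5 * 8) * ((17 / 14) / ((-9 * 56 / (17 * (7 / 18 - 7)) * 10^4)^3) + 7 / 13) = 8371381952766151938749435269 / 371225303247052800000000000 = 22.55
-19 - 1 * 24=-43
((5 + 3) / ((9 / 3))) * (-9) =-24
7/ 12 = 0.58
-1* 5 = -5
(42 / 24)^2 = 49 / 16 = 3.06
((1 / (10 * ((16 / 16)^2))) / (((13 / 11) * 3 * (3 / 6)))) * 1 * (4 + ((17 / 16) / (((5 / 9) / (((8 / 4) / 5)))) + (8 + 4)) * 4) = 30283 / 9750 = 3.11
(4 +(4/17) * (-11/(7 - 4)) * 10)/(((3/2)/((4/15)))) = -1888/2295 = -0.82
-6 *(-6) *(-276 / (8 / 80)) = -99360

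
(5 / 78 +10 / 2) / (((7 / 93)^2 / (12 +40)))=2277570 / 49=46481.02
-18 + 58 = 40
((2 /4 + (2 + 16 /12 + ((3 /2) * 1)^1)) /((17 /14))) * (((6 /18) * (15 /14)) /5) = 16 /51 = 0.31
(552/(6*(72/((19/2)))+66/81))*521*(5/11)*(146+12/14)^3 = 400694626876596480/44796829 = 8944709610.51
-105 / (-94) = 105 / 94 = 1.12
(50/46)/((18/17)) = 425/414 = 1.03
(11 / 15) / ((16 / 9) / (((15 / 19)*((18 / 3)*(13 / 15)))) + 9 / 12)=0.62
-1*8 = -8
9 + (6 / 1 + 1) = 16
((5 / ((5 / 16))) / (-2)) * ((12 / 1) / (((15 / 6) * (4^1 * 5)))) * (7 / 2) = -168 / 25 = -6.72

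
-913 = -913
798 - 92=706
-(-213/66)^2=-5041/484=-10.42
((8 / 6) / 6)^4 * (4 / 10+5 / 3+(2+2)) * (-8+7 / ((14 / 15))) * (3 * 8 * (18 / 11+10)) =-745472 / 360855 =-2.07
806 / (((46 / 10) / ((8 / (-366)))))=-16120 / 4209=-3.83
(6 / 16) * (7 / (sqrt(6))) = 7 * sqrt(6) / 16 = 1.07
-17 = -17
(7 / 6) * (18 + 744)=889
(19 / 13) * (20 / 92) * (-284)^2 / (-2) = -3831160 / 299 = -12813.24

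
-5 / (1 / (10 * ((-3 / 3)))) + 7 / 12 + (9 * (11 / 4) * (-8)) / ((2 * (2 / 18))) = -10085 / 12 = -840.42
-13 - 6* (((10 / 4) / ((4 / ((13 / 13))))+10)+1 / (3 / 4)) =-339 / 4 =-84.75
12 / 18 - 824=-2470 / 3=-823.33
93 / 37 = 2.51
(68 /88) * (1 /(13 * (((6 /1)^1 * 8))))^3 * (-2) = -17 /2672676864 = -0.00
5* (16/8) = 10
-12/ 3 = -4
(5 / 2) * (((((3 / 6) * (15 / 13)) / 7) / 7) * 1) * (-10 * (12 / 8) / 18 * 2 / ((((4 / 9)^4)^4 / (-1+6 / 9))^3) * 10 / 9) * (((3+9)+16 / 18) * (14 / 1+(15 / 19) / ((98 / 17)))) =1388049867725085994044883004107439774871962666413125 / 46986024094596922616838459114913792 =29541760437753285.27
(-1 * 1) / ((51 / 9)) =-3 / 17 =-0.18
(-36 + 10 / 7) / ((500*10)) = -121 / 17500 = -0.01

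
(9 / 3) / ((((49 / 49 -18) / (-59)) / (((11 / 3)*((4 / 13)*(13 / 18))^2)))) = 1.89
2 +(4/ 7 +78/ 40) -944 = -131527/ 140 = -939.48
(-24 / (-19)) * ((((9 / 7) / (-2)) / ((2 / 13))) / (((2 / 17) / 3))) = -17901 / 133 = -134.59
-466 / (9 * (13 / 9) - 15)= 233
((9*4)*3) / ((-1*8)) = -27 / 2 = -13.50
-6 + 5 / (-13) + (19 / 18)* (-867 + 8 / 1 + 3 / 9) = -320377 / 351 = -912.75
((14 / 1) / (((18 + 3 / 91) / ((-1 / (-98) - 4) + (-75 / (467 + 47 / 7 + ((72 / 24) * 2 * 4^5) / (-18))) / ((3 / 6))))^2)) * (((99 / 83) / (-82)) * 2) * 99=-448122043388448 / 137709608077069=-3.25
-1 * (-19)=19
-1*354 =-354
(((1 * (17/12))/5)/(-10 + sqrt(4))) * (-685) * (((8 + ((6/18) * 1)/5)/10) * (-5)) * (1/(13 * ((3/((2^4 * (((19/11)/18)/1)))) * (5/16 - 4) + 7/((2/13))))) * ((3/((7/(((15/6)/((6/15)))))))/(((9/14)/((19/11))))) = -46242295/32689683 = -1.41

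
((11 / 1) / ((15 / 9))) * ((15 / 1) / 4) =99 / 4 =24.75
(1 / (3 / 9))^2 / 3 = 3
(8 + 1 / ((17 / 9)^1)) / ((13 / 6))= 870 / 221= 3.94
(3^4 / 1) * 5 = 405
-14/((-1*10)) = 1.40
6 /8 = 3 /4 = 0.75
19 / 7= 2.71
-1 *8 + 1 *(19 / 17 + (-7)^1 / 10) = -1289 / 170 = -7.58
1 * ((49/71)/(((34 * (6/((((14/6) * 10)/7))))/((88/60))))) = 539/32589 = 0.02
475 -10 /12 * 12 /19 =9015 /19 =474.47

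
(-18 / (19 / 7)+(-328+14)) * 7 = -2244.42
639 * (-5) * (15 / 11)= -47925 / 11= -4356.82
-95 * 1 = -95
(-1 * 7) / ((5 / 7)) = -49 / 5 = -9.80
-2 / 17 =-0.12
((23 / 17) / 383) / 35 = 23 / 227885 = 0.00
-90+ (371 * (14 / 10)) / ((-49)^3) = -1080503 / 12005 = -90.00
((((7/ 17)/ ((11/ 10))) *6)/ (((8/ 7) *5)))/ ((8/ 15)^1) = 0.74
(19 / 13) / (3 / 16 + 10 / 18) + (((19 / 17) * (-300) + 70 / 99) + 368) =82826182 / 2341053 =35.38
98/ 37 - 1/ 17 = 1629/ 629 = 2.59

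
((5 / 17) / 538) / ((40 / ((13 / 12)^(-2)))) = 9 / 772837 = 0.00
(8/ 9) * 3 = 8/ 3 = 2.67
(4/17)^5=1024/1419857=0.00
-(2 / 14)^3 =-1 / 343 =-0.00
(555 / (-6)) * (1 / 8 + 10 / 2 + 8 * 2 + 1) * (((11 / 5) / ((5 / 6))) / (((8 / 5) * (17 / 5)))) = -1080585 / 1088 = -993.18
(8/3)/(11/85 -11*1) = -170/693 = -0.25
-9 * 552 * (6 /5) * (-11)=327888 /5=65577.60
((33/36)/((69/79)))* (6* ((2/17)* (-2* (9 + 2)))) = -19118/1173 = -16.30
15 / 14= 1.07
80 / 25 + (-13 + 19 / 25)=-226 / 25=-9.04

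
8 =8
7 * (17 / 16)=119 / 16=7.44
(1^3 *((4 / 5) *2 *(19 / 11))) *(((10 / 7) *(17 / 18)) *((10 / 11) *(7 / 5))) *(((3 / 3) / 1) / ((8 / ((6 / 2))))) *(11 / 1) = 646 / 33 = 19.58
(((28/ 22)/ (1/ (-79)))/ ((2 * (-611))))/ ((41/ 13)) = 553/ 21197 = 0.03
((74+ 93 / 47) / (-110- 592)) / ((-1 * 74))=3571 / 2441556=0.00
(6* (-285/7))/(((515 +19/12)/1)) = -20520/43393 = -0.47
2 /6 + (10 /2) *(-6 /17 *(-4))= 377 /51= 7.39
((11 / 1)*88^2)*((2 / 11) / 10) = 7744 / 5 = 1548.80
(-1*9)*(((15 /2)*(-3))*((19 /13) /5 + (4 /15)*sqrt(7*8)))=1539 /26 + 108*sqrt(14)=463.29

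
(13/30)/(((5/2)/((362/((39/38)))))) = 13756/225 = 61.14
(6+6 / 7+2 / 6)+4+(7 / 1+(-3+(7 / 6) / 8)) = 5153 / 336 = 15.34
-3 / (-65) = 3 / 65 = 0.05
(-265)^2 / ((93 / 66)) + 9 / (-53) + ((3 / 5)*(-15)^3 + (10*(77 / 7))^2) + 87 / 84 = 2756235935 / 46004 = 59912.96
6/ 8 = 3/ 4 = 0.75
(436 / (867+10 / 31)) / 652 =3379 / 4382581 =0.00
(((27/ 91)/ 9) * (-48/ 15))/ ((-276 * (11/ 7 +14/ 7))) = 4/ 37375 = 0.00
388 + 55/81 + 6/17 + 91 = 661004/1377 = 480.03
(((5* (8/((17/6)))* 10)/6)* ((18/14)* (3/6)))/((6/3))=900/119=7.56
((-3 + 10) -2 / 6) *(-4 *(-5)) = 400 / 3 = 133.33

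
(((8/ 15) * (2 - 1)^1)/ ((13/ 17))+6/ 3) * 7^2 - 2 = 25384/ 195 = 130.17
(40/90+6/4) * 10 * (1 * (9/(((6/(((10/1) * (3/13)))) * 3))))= 875/39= 22.44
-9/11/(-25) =9/275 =0.03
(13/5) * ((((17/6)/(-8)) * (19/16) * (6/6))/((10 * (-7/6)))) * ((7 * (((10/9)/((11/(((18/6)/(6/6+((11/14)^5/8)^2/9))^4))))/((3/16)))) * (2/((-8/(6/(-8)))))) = 227504386798098281845150460219725313593235007227609713999872/42407675460463773876021556933229439543647197434564888199255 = 5.36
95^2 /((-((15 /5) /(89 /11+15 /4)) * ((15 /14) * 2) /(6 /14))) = -940405 /132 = -7124.28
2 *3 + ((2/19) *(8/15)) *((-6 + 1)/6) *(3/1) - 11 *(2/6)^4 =8809/1539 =5.72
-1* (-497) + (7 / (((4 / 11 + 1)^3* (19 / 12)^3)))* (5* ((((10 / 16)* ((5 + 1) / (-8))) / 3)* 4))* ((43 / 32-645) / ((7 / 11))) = 369739137 / 137180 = 2695.28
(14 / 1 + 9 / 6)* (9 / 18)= 31 / 4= 7.75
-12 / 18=-2 / 3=-0.67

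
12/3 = 4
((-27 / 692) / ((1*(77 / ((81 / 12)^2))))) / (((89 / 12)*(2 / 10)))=-295245 / 18969104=-0.02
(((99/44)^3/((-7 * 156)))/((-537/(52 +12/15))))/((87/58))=891/1303120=0.00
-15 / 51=-5 / 17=-0.29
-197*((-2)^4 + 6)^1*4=-17336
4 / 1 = 4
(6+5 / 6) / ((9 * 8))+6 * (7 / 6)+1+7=6521 / 432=15.09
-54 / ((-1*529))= 54 / 529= 0.10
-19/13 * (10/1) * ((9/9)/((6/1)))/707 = -95/27573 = -0.00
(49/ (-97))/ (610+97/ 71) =-497/ 601497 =-0.00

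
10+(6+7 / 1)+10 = 33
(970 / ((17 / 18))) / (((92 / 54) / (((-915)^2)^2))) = 165219911094318750 / 391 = 422557317376774.30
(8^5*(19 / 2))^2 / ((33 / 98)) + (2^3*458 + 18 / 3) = 287779081317.52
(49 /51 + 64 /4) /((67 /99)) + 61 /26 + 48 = 75.41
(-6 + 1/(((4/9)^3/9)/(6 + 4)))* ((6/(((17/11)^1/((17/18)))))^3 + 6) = 16230403/288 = 56355.57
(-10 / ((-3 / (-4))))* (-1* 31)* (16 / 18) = 9920 / 27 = 367.41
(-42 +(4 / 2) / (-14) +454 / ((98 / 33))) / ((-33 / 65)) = -352690 / 1617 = -218.11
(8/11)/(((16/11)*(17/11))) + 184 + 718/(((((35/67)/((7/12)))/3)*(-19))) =93232/1615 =57.73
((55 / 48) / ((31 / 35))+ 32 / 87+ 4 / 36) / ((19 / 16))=229475 / 153729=1.49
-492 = -492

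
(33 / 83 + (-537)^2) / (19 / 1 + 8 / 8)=1196733 / 83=14418.47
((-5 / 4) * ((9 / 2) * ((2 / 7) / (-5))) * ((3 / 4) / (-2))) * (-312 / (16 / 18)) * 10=47385 / 112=423.08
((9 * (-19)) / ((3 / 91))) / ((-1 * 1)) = 5187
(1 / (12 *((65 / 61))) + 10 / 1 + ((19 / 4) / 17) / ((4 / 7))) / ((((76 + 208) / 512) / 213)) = 4483864 / 1105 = 4057.80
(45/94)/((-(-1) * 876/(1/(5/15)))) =45/27448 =0.00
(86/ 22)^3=79507/ 1331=59.73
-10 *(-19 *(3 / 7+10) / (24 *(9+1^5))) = 1387 / 168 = 8.26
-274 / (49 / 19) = -5206 / 49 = -106.24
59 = 59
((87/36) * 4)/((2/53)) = 1537/6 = 256.17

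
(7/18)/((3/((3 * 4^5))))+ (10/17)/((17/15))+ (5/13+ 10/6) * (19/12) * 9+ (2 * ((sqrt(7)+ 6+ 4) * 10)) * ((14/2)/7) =20 * sqrt(7)+ 21233618/33813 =680.89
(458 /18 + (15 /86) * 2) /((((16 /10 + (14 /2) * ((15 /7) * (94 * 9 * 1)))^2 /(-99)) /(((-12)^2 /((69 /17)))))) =-0.00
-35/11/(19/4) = -140/209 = -0.67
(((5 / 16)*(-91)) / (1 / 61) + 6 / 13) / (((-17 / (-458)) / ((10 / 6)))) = -413023255 / 5304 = -77870.15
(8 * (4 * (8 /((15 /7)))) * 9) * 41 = 220416 /5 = 44083.20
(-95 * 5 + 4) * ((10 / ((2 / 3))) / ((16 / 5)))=-35325 / 16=-2207.81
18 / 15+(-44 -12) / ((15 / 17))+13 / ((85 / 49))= -13967 / 255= -54.77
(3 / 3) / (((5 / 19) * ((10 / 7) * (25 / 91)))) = 12103 / 1250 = 9.68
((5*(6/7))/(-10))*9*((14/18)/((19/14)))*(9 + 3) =-504/19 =-26.53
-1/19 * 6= -0.32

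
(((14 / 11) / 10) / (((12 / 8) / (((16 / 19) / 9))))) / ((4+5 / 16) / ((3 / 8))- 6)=448 / 310365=0.00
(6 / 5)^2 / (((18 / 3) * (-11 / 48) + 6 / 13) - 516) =-0.00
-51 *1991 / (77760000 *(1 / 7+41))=-236929 / 7464960000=-0.00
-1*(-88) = 88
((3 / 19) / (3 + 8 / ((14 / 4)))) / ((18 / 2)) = 7 / 2109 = 0.00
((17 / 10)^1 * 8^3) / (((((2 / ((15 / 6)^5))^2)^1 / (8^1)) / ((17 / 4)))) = 70556640.62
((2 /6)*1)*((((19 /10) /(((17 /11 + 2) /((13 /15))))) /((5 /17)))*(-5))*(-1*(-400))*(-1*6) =56848 /9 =6316.44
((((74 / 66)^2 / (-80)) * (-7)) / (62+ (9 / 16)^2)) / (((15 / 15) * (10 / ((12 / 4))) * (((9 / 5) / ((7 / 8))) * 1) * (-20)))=-9583 / 744549300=-0.00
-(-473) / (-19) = -473 / 19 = -24.89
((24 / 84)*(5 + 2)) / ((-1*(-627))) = 2 / 627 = 0.00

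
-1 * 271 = -271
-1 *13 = -13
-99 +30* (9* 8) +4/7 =14431/7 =2061.57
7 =7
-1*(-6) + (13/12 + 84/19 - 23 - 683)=-158345/228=-694.50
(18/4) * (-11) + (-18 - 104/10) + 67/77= -59313/770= -77.03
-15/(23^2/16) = -240/529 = -0.45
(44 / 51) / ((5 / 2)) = 88 / 255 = 0.35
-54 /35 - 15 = -579 /35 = -16.54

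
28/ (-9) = -28/ 9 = -3.11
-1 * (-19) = 19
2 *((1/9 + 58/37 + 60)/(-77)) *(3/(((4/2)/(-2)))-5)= 328624/25641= 12.82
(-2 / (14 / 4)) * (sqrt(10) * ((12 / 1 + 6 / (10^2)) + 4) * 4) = -6424 * sqrt(10) / 175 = -116.08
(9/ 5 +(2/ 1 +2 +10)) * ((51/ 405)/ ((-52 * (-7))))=1343/ 245700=0.01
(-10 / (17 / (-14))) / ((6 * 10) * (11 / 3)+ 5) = 28 / 765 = 0.04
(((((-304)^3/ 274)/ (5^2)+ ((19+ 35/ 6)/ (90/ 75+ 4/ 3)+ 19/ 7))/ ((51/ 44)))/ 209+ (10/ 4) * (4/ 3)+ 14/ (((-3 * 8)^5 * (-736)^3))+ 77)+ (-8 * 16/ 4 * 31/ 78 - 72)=-64557796062188210245095563/ 3036111713430695785267200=-21.26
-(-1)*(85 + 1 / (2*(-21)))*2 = 3569 / 21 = 169.95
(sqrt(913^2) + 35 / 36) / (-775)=-32903 / 27900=-1.18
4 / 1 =4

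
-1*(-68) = 68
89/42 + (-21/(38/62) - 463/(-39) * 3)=3.47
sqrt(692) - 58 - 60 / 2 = -88+2 * sqrt(173) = -61.69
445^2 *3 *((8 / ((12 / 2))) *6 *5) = 23763000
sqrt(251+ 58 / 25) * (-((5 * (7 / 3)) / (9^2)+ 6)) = -1493 * sqrt(6333) / 1215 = -97.79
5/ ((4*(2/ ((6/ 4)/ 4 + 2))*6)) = 95/ 384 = 0.25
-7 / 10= -0.70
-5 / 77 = -0.06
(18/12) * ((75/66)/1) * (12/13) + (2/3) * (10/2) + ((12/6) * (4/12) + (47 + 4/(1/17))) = 17242/143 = 120.57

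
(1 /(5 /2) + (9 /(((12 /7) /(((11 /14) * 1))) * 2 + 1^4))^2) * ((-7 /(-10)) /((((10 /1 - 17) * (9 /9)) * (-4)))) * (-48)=-335802 /87025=-3.86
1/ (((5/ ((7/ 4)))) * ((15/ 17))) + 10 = 3119/ 300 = 10.40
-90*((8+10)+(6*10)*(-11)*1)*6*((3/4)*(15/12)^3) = 16250625/32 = 507832.03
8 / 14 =4 / 7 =0.57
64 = 64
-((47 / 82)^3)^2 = -10779215329 / 304006671424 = -0.04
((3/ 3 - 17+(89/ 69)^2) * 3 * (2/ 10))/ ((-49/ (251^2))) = 860026651/ 77763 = 11059.59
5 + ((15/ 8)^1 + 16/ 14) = 449/ 56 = 8.02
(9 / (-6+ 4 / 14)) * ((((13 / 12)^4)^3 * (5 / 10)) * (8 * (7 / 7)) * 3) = -163086595857367 / 3302259425280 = -49.39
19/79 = 0.24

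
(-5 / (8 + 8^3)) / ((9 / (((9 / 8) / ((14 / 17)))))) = -17 / 11648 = -0.00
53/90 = 0.59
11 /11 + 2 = 3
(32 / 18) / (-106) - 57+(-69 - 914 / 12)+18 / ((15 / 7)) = -924347 / 4770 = -193.78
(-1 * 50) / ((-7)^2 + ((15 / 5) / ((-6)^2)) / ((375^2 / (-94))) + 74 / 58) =-1223437500 / 1230186137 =-0.99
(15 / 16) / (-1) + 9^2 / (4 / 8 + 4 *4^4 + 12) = -9501 / 11056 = -0.86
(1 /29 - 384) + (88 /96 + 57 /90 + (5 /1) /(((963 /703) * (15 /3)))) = -213186623 /558540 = -381.69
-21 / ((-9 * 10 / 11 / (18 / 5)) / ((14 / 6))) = 539 / 25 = 21.56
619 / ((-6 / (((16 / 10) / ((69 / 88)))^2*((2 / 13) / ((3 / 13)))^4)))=-2454290432 / 28923075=-84.86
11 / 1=11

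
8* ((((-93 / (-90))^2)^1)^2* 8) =3694084 / 50625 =72.97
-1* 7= -7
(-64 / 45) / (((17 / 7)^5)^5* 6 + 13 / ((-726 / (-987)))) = -0.00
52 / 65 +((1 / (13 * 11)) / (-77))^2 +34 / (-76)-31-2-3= -821172885343 / 23036002990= -35.65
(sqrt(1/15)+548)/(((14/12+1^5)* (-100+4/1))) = -137/52- sqrt(15)/3120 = -2.64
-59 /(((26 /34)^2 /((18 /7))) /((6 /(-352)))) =4.42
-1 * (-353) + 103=456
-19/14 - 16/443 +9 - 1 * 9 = -8641/6202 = -1.39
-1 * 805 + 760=-45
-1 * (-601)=601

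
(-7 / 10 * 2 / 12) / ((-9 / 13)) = 91 / 540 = 0.17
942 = 942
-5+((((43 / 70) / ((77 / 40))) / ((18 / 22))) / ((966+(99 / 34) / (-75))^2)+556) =551.00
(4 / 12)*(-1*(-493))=164.33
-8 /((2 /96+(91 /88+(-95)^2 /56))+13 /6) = -9856 /202519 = -0.05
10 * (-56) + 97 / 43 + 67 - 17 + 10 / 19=-414397 / 817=-507.22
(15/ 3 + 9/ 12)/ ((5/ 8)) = 46/ 5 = 9.20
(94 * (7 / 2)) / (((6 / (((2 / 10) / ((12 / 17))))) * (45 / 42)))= 39151 / 2700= 14.50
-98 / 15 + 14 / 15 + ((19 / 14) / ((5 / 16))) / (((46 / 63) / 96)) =13004 / 23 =565.39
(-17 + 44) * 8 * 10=2160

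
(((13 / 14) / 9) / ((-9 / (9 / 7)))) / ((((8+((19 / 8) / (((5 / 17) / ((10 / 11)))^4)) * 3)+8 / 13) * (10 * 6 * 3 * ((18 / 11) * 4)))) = -27217619 / 1433617057918080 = -0.00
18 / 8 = 9 / 4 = 2.25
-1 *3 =-3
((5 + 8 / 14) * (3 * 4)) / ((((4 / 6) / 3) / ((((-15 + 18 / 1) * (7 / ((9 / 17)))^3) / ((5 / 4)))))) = 25036648 / 15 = 1669109.87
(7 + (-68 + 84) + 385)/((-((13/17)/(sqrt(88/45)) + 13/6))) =-15564384/77389 + 374544 * sqrt(110)/77389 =-150.36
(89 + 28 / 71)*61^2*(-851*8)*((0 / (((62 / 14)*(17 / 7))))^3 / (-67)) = 0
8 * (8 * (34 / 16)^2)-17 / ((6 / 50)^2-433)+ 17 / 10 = 393393481 / 1353080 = 290.74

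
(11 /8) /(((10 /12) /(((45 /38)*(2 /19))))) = 297 /1444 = 0.21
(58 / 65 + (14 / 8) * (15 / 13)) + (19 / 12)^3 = 772859 / 112320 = 6.88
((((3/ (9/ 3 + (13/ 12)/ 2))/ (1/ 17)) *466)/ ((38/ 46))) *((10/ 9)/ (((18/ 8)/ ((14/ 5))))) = 11231.96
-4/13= -0.31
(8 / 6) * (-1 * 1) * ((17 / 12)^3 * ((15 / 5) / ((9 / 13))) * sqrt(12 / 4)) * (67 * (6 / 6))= -4279223 * sqrt(3) / 3888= -1906.34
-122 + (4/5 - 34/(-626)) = -189593/1565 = -121.15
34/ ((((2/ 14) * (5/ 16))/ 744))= 2833152/ 5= 566630.40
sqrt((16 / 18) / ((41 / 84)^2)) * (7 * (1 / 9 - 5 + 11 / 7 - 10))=-46984 * sqrt(2) / 369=-180.07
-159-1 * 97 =-256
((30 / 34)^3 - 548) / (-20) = 2688949 / 98260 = 27.37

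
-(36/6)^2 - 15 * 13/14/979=-493611/13706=-36.01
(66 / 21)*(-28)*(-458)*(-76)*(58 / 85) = -177660032 / 85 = -2090118.02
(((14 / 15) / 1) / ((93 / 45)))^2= 196 / 961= 0.20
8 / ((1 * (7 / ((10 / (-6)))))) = -40 / 21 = -1.90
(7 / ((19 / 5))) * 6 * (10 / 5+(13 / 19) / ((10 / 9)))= 10437 / 361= 28.91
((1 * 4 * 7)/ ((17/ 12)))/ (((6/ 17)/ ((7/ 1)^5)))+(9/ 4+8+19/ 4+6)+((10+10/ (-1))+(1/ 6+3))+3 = 941219.17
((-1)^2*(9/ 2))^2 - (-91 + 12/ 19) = 8407/ 76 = 110.62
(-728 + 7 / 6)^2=528286.69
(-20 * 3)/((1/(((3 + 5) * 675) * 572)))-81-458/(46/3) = -4262546550/23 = -185328110.87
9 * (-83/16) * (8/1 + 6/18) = -6225/16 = -389.06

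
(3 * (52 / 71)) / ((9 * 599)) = 52 / 127587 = 0.00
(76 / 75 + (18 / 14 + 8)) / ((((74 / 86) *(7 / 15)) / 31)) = 7207531 / 9065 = 795.09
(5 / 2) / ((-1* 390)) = -1 / 156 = -0.01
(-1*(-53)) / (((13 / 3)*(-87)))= -53 / 377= -0.14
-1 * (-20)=20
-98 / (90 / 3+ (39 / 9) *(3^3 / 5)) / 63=-0.03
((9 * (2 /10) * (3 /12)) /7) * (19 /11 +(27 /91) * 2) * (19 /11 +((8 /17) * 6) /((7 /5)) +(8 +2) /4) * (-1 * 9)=-3075900561 /366886520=-8.38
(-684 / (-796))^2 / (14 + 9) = 29241 / 910823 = 0.03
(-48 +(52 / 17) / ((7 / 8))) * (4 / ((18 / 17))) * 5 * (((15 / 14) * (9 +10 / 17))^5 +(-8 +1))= -144599151897518565595 / 1503402805737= -96181243.87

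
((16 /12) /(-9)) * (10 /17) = -40 /459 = -0.09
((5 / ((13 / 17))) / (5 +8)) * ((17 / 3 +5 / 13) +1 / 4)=83555 / 26364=3.17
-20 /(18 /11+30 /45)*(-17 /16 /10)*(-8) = -561 /76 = -7.38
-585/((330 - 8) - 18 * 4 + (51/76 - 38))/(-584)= 11115/2359798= 0.00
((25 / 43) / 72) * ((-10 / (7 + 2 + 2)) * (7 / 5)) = -175 / 17028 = -0.01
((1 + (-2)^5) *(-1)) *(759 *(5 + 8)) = 305877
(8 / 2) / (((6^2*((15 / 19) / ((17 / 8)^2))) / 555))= 203167 / 576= 352.72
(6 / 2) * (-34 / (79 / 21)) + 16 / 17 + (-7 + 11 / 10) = -430737 / 13430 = -32.07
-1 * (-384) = 384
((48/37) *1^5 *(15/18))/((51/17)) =40/111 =0.36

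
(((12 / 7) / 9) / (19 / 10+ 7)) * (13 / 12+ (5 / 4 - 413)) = -7040 / 801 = -8.79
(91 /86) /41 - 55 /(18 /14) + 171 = 4069823 /31734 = 128.25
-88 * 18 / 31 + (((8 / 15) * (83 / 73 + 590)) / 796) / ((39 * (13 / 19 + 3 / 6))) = -605656799132 / 11855121525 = -51.09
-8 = -8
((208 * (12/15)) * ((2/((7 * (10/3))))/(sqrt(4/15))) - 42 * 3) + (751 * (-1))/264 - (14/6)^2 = -106.67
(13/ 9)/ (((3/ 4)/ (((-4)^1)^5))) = -53248/ 27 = -1972.15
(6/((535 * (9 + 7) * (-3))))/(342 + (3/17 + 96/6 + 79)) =-17/31808960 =-0.00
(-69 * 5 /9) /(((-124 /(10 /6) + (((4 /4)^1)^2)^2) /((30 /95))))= 1150 /6973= 0.16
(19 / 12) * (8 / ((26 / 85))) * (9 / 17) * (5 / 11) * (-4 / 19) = -300 / 143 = -2.10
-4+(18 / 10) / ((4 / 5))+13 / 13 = -3 / 4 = -0.75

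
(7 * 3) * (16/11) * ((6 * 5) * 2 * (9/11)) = 181440/121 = 1499.50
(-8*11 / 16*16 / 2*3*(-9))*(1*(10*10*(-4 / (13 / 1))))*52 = -1900800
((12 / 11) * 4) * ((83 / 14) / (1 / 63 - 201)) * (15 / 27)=-4980 / 69641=-0.07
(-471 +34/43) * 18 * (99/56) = -18015129/1204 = -14962.73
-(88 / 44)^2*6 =-24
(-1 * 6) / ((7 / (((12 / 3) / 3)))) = -1.14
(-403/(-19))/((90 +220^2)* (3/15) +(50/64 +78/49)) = 631904/288993515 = 0.00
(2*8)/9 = 16/9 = 1.78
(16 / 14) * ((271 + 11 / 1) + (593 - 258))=4936 / 7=705.14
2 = 2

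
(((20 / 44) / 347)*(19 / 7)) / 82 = 95 / 2190958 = 0.00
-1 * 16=-16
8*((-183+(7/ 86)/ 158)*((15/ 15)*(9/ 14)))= -22379373/ 23779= -941.14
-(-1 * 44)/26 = 22/13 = 1.69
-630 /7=-90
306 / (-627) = -102 / 209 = -0.49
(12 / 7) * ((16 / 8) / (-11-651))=-12 / 2317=-0.01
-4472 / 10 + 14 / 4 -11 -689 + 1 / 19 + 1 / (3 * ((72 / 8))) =-5866721 / 5130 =-1143.61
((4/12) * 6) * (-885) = -1770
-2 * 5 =-10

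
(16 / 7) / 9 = 16 / 63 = 0.25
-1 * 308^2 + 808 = -94056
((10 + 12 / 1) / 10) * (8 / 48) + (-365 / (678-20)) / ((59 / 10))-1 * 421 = -245002159 / 582330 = -420.73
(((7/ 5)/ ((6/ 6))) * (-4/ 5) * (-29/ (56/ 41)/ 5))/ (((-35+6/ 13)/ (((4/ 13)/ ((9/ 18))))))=-4756/ 56125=-0.08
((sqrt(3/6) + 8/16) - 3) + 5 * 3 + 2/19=sqrt(2)/2 + 479/38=13.31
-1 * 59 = -59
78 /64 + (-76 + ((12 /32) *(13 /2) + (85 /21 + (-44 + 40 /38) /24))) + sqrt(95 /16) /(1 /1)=-894853 /12768 + sqrt(95) /4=-67.65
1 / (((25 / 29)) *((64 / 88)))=319 / 200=1.60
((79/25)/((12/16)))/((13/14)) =4424/975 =4.54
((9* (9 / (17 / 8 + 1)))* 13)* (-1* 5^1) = -8424 / 5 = -1684.80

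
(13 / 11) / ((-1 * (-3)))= 13 / 33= 0.39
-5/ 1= -5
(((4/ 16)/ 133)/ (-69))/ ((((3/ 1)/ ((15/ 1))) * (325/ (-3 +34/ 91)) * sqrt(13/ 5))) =239 * sqrt(65)/ 2822661660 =0.00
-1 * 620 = -620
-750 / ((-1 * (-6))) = -125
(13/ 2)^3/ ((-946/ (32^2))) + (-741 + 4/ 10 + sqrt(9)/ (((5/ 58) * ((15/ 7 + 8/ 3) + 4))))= -452365073/ 437525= -1033.92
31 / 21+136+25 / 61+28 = 212500 / 1281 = 165.89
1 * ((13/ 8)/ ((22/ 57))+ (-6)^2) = 7077/ 176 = 40.21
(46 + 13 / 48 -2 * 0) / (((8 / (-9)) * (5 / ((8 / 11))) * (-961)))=6663 / 845680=0.01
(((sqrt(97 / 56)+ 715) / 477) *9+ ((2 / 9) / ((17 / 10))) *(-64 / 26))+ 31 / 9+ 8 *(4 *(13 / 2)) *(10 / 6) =sqrt(1358) / 1484+ 38295878 / 105417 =363.30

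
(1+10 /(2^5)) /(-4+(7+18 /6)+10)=21 /256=0.08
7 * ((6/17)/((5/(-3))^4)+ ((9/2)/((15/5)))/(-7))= -25071/21250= -1.18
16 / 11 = 1.45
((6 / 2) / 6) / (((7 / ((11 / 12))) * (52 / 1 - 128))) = -11 / 12768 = -0.00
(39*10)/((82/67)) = 13065/41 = 318.66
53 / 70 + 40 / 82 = 3573 / 2870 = 1.24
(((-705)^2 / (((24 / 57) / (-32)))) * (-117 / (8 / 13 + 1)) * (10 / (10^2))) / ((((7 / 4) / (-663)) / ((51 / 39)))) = -6641694179640 / 49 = -135544779176.33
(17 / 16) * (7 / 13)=119 / 208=0.57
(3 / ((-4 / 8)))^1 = -6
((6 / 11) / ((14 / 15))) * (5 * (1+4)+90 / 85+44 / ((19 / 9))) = 681705 / 24871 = 27.41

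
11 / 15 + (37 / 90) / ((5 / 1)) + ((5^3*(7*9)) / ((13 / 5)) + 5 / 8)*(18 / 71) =638684107 / 830700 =768.85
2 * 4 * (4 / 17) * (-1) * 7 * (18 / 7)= -576 / 17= -33.88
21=21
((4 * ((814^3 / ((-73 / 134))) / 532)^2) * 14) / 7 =2611716485577423559808 / 94264681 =27706204040274.89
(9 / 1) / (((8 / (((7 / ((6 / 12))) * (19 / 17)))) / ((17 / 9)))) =133 / 4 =33.25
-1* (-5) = 5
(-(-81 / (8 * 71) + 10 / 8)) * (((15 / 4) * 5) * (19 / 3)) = -298775 / 2272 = -131.50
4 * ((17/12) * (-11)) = -187/3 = -62.33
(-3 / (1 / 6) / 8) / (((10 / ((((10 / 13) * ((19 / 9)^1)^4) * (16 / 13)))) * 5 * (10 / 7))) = -1824494 / 3080025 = -0.59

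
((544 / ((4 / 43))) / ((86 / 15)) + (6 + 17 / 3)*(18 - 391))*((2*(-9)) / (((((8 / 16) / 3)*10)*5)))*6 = 215892 / 5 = 43178.40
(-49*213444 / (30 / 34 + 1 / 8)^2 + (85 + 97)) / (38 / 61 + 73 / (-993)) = -11717346215245314 / 624651089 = -18758225.87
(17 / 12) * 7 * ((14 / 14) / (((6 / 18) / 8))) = 238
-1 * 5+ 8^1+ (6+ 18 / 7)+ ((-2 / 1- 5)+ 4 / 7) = 36 / 7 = 5.14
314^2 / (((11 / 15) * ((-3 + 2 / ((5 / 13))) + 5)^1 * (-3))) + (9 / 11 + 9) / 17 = -10474853 / 1683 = -6223.92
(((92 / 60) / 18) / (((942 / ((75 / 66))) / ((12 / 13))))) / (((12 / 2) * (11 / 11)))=115 / 7274124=0.00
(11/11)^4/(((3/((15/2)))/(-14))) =-35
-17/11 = -1.55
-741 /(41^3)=-741 /68921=-0.01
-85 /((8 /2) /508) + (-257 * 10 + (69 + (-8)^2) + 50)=-13182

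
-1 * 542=-542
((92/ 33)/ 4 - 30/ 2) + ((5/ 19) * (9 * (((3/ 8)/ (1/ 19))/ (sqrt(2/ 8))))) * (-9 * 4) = -40567/ 33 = -1229.30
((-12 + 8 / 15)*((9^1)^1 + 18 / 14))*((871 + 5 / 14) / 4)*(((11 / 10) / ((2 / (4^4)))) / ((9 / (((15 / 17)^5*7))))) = -14956169184000 / 9938999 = -1504796.33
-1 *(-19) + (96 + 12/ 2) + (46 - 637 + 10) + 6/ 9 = -1378/ 3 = -459.33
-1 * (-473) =473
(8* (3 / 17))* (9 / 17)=0.75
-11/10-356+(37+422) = 1019/10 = 101.90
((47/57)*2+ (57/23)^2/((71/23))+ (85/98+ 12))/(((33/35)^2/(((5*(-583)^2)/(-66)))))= -52867926007375/110580228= -478095.65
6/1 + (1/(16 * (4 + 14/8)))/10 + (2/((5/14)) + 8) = 18033/920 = 19.60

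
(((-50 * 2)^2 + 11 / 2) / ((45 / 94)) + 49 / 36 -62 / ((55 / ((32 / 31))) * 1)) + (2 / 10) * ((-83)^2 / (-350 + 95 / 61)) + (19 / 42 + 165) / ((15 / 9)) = 2061756752779 / 98198100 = 20995.89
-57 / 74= -0.77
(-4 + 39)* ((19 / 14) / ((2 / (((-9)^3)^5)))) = -19559657548991655 / 4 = -4889914387247913.75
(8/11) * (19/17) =0.81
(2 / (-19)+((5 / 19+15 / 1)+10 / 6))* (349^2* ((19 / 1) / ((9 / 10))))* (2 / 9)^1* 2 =4672286360 / 243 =19227515.88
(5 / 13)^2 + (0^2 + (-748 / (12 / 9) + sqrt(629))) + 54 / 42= -661967 / 1183 + sqrt(629)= -534.49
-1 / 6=-0.17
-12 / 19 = -0.63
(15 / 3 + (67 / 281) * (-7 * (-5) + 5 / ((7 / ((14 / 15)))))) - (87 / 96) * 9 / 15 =1748099 / 134880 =12.96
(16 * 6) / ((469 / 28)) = 384 / 67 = 5.73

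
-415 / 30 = -83 / 6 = -13.83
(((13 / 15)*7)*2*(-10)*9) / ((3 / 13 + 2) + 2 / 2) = -338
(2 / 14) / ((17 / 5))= 0.04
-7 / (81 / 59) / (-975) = 413 / 78975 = 0.01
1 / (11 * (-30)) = -1 / 330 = -0.00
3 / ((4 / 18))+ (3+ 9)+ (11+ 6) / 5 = 289 / 10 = 28.90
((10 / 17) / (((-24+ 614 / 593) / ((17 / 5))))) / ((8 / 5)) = -0.05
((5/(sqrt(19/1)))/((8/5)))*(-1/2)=-25*sqrt(19)/304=-0.36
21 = 21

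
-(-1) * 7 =7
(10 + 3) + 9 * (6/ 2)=40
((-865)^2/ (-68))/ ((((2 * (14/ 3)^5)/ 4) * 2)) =-181818675/ 36572032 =-4.97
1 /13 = 0.08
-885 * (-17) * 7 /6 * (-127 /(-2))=4458335 /4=1114583.75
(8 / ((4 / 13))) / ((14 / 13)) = 169 / 7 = 24.14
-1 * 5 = -5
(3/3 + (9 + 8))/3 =6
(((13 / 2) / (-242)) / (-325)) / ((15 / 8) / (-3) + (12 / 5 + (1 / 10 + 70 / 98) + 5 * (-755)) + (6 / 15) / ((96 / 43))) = -84 / 3834096145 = -0.00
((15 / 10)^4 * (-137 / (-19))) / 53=11097 / 16112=0.69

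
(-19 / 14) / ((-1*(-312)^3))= -19 / 425198592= -0.00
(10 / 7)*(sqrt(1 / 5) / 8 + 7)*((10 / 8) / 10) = sqrt(5) / 224 + 5 / 4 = 1.26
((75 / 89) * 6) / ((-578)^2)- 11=-11.00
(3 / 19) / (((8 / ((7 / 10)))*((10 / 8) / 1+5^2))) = 1 / 1900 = 0.00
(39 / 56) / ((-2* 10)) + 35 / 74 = 0.44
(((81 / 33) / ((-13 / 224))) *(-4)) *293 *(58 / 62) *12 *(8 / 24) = 822237696 / 4433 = 185481.10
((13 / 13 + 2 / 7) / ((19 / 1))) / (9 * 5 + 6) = 3 / 2261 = 0.00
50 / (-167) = -50 / 167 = -0.30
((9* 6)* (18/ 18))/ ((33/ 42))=756/ 11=68.73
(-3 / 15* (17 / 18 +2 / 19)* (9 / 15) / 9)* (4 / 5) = -718 / 64125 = -0.01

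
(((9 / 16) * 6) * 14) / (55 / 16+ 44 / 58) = 7308 / 649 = 11.26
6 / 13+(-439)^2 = 2505379 / 13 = 192721.46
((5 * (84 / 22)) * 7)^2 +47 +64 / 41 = 88837811 / 4961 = 17907.24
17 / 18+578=10421 / 18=578.94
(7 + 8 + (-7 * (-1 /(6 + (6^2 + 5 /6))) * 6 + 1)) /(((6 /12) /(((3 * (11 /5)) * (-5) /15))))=-96008 /1285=-74.71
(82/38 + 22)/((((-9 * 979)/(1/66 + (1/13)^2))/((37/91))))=-147815/6293425138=-0.00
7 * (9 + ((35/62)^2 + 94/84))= 842575/11532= 73.06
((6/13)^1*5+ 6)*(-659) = -71172/13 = -5474.77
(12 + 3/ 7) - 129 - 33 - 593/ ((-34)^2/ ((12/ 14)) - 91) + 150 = -0.04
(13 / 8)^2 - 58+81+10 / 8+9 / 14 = 12335 / 448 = 27.53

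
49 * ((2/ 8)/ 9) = 49/ 36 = 1.36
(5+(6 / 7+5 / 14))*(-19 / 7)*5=-8265 / 98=-84.34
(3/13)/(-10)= -0.02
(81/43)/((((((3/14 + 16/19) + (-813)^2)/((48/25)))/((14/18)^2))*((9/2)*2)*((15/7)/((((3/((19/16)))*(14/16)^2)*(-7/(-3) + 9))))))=32000528/8505197443125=0.00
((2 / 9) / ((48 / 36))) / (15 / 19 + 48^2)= 19 / 262746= 0.00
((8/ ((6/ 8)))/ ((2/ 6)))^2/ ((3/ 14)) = 14336/ 3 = 4778.67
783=783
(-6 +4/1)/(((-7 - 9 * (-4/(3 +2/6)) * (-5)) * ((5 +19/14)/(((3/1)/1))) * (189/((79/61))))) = 316/2980521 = 0.00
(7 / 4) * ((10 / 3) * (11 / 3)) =385 / 18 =21.39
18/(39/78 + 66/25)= 900/157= 5.73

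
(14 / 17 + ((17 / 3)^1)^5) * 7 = 168986797 / 4131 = 40907.00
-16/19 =-0.84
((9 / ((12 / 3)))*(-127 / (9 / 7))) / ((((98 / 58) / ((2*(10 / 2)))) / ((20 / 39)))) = -184150 / 273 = -674.54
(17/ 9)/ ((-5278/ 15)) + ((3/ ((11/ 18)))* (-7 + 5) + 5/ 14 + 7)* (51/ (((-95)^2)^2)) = -38089097737/ 7093290579375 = -0.01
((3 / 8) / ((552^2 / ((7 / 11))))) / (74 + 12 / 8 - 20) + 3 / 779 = 1488179789 / 386429269248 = 0.00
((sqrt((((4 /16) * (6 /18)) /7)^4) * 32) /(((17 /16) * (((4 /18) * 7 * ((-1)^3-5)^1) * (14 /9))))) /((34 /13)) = -0.00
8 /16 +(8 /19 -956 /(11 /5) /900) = 8243 /18810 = 0.44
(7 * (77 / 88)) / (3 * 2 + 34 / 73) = 3577 / 3776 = 0.95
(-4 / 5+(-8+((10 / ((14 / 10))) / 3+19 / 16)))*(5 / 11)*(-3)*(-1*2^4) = -799 / 7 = -114.14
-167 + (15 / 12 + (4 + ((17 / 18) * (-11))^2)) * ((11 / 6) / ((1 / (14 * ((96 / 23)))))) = 22277599 / 1863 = 11957.92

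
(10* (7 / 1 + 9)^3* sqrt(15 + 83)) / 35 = 8192* sqrt(2) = 11585.24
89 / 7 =12.71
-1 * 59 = -59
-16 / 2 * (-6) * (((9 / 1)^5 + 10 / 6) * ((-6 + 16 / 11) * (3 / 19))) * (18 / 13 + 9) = -21125229.30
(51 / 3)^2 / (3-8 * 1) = -289 / 5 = -57.80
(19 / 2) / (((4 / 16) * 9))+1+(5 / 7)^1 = 374 / 63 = 5.94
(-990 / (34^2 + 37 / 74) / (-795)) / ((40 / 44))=242 / 204315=0.00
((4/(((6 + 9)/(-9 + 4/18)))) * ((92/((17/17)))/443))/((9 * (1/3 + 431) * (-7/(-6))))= -29072/270856845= -0.00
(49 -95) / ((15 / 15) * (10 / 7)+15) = -2.80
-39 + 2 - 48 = -85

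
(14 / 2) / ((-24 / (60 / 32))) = -35 / 64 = -0.55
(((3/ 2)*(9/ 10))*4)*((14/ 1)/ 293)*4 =1.03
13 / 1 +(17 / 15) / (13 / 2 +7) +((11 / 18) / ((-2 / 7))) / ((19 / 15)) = 11.40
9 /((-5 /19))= -171 /5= -34.20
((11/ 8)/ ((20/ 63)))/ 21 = 33/ 160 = 0.21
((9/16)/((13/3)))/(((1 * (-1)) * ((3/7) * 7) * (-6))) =3/416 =0.01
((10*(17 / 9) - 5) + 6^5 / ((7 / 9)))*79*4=199310996 / 63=3163666.60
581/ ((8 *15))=581/ 120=4.84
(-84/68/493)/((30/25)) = -35/16762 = -0.00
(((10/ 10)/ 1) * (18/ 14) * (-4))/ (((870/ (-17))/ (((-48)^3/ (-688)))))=16.15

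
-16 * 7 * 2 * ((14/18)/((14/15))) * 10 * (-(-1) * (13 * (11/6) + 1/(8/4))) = -408800/9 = -45422.22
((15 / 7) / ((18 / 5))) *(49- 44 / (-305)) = 74945 / 2562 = 29.25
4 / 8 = 1 / 2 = 0.50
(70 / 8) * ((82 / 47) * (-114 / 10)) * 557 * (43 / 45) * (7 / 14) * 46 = -3003910469 / 1410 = -2130432.96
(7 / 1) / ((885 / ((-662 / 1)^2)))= 3067708 / 885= 3466.34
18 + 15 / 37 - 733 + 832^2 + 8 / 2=25585996 / 37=691513.41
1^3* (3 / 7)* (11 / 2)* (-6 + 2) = -66 / 7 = -9.43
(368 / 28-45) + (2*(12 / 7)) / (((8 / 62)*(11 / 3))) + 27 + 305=23669 / 77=307.39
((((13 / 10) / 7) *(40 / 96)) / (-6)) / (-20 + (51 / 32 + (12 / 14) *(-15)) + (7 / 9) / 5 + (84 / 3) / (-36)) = 130 / 321407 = 0.00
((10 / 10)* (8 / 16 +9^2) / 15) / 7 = 163 / 210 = 0.78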